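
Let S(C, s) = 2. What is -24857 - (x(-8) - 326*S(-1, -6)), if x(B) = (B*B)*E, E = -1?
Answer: -24141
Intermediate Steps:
x(B) = -B² (x(B) = (B*B)*(-1) = B²*(-1) = -B²)
-24857 - (x(-8) - 326*S(-1, -6)) = -24857 - (-1*(-8)² - 326*2) = -24857 - (-1*64 - 652) = -24857 - (-64 - 652) = -24857 - 1*(-716) = -24857 + 716 = -24141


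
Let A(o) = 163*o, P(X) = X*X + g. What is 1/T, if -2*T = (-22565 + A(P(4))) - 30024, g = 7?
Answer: 1/24420 ≈ 4.0950e-5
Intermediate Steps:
P(X) = 7 + X² (P(X) = X*X + 7 = X² + 7 = 7 + X²)
T = 24420 (T = -((-22565 + 163*(7 + 4²)) - 30024)/2 = -((-22565 + 163*(7 + 16)) - 30024)/2 = -((-22565 + 163*23) - 30024)/2 = -((-22565 + 3749) - 30024)/2 = -(-18816 - 30024)/2 = -½*(-48840) = 24420)
1/T = 1/24420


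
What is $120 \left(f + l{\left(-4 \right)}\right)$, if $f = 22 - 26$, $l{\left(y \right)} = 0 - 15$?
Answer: $-2280$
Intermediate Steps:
$l{\left(y \right)} = -15$ ($l{\left(y \right)} = 0 - 15 = -15$)
$f = -4$
$120 \left(f + l{\left(-4 \right)}\right) = 120 \left(-4 - 15\right) = 120 \left(-19\right) = -2280$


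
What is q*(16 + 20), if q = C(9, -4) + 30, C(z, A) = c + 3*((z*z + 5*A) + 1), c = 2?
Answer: 7848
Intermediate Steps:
C(z, A) = 5 + 3*z² + 15*A (C(z, A) = 2 + 3*((z*z + 5*A) + 1) = 2 + 3*((z² + 5*A) + 1) = 2 + 3*(1 + z² + 5*A) = 2 + (3 + 3*z² + 15*A) = 5 + 3*z² + 15*A)
q = 218 (q = (5 + 3*9² + 15*(-4)) + 30 = (5 + 3*81 - 60) + 30 = (5 + 243 - 60) + 30 = 188 + 30 = 218)
q*(16 + 20) = 218*(16 + 20) = 218*36 = 7848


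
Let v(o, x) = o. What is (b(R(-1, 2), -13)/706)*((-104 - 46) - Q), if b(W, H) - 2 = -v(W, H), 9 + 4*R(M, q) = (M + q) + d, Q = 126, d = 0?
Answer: -552/353 ≈ -1.5637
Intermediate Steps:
R(M, q) = -9/4 + M/4 + q/4 (R(M, q) = -9/4 + ((M + q) + 0)/4 = -9/4 + (M + q)/4 = -9/4 + (M/4 + q/4) = -9/4 + M/4 + q/4)
b(W, H) = 2 - W
(b(R(-1, 2), -13)/706)*((-104 - 46) - Q) = ((2 - (-9/4 + (¼)*(-1) + (¼)*2))/706)*((-104 - 46) - 1*126) = ((2 - (-9/4 - ¼ + ½))*(1/706))*(-150 - 126) = ((2 - 1*(-2))*(1/706))*(-276) = ((2 + 2)*(1/706))*(-276) = (4*(1/706))*(-276) = (2/353)*(-276) = -552/353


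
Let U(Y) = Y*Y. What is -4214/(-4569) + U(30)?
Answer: 4116314/4569 ≈ 900.92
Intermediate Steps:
U(Y) = Y²
-4214/(-4569) + U(30) = -4214/(-4569) + 30² = -4214*(-1/4569) + 900 = 4214/4569 + 900 = 4116314/4569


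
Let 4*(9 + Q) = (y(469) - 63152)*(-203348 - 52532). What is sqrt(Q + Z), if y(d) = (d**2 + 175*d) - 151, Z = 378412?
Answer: I*sqrt(15271371607) ≈ 1.2358e+5*I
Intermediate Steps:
y(d) = -151 + d**2 + 175*d
Q = -15271750019 (Q = -9 + (((-151 + 469**2 + 175*469) - 63152)*(-203348 - 52532))/4 = -9 + (((-151 + 219961 + 82075) - 63152)*(-255880))/4 = -9 + ((301885 - 63152)*(-255880))/4 = -9 + (238733*(-255880))/4 = -9 + (1/4)*(-61087000040) = -9 - 15271750010 = -15271750019)
sqrt(Q + Z) = sqrt(-15271750019 + 378412) = sqrt(-15271371607) = I*sqrt(15271371607)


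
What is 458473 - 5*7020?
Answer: 423373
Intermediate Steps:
458473 - 5*7020 = 458473 - 35100 = 423373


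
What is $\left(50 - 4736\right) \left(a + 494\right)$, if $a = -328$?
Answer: $-777876$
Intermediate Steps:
$\left(50 - 4736\right) \left(a + 494\right) = \left(50 - 4736\right) \left(-328 + 494\right) = \left(-4686\right) 166 = -777876$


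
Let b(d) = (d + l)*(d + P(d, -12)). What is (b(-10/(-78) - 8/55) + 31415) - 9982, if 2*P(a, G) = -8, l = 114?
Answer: 96506972644/4601025 ≈ 20975.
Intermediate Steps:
P(a, G) = -4 (P(a, G) = (1/2)*(-8) = -4)
b(d) = (-4 + d)*(114 + d) (b(d) = (d + 114)*(d - 4) = (114 + d)*(-4 + d) = (-4 + d)*(114 + d))
(b(-10/(-78) - 8/55) + 31415) - 9982 = ((-456 + (-10/(-78) - 8/55)**2 + 110*(-10/(-78) - 8/55)) + 31415) - 9982 = ((-456 + (-10*(-1/78) - 8*1/55)**2 + 110*(-10*(-1/78) - 8*1/55)) + 31415) - 9982 = ((-456 + (5/39 - 8/55)**2 + 110*(5/39 - 8/55)) + 31415) - 9982 = ((-456 + (-37/2145)**2 + 110*(-37/2145)) + 31415) - 9982 = ((-456 + 1369/4601025 - 74/39) + 31415) - 9982 = (-2106796181/4601025 + 31415) - 9982 = 142434404194/4601025 - 9982 = 96506972644/4601025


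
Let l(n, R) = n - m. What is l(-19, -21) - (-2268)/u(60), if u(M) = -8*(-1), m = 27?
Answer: 475/2 ≈ 237.50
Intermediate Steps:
l(n, R) = -27 + n (l(n, R) = n - 1*27 = n - 27 = -27 + n)
u(M) = 8
l(-19, -21) - (-2268)/u(60) = (-27 - 19) - (-2268)/8 = -46 - (-2268)/8 = -46 - 1*(-567/2) = -46 + 567/2 = 475/2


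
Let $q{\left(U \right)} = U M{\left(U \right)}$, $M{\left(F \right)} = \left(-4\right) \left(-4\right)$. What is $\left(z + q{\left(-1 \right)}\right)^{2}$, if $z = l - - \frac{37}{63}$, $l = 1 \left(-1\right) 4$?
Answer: $\frac{1495729}{3969} \approx 376.85$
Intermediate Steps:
$M{\left(F \right)} = 16$
$l = -4$ ($l = \left(-1\right) 4 = -4$)
$z = - \frac{215}{63}$ ($z = -4 - - \frac{37}{63} = -4 + \frac{37}{63} = - \frac{215}{63} \approx -3.4127$)
$q{\left(U \right)} = 16 U$ ($q{\left(U \right)} = U 16 = 16 U$)
$\left(z + q{\left(-1 \right)}\right)^{2} = \left(- \frac{215}{63} + 16 \left(-1\right)\right)^{2} = \left(- \frac{215}{63} - 16\right)^{2} = \left(- \frac{1223}{63}\right)^{2} = \frac{1495729}{3969}$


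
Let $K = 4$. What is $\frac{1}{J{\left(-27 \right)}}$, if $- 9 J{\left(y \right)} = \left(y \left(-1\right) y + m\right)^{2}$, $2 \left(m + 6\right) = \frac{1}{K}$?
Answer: $- \frac{576}{34562641} \approx -1.6665 \cdot 10^{-5}$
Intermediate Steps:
$m = - \frac{47}{8}$ ($m = -6 + \frac{1}{2 \cdot 4} = -6 + \frac{1}{2} \cdot \frac{1}{4} = -6 + \frac{1}{8} = - \frac{47}{8} \approx -5.875$)
$J{\left(y \right)} = - \frac{\left(- \frac{47}{8} - y^{2}\right)^{2}}{9}$ ($J{\left(y \right)} = - \frac{\left(y \left(-1\right) y - \frac{47}{8}\right)^{2}}{9} = - \frac{\left(- y y - \frac{47}{8}\right)^{2}}{9} = - \frac{\left(- y^{2} - \frac{47}{8}\right)^{2}}{9} = - \frac{\left(- \frac{47}{8} - y^{2}\right)^{2}}{9}$)
$\frac{1}{J{\left(-27 \right)}} = \frac{1}{\left(- \frac{1}{576}\right) \left(47 + 8 \left(-27\right)^{2}\right)^{2}} = \frac{1}{\left(- \frac{1}{576}\right) \left(47 + 8 \cdot 729\right)^{2}} = \frac{1}{\left(- \frac{1}{576}\right) \left(47 + 5832\right)^{2}} = \frac{1}{\left(- \frac{1}{576}\right) 5879^{2}} = \frac{1}{\left(- \frac{1}{576}\right) 34562641} = \frac{1}{- \frac{34562641}{576}} = - \frac{576}{34562641}$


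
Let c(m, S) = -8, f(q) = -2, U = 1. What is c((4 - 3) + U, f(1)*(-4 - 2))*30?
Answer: -240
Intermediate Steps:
c((4 - 3) + U, f(1)*(-4 - 2))*30 = -8*30 = -240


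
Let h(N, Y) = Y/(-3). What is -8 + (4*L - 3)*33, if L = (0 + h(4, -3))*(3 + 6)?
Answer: 1081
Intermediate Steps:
h(N, Y) = -Y/3 (h(N, Y) = Y*(-⅓) = -Y/3)
L = 9 (L = (0 - ⅓*(-3))*(3 + 6) = (0 + 1)*9 = 1*9 = 9)
-8 + (4*L - 3)*33 = -8 + (4*9 - 3)*33 = -8 + (36 - 3)*33 = -8 + 33*33 = -8 + 1089 = 1081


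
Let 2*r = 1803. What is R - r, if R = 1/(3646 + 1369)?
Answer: -9042043/10030 ≈ -901.50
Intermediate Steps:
R = 1/5015 ≈ 0.00019940
r = 1803/2 (r = (½)*1803 = 1803/2 ≈ 901.50)
R - r = 1/5015 - 1*1803/2 = 1/5015 - 1803/2 = -9042043/10030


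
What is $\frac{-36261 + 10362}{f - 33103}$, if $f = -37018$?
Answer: $\frac{25899}{70121} \approx 0.36935$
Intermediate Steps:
$\frac{-36261 + 10362}{f - 33103} = \frac{-36261 + 10362}{-37018 - 33103} = - \frac{25899}{-70121} = \left(-25899\right) \left(- \frac{1}{70121}\right) = \frac{25899}{70121}$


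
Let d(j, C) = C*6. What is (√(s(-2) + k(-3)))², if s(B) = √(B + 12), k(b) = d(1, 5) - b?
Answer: 33 + √10 ≈ 36.162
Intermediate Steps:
d(j, C) = 6*C
k(b) = 30 - b (k(b) = 6*5 - b = 30 - b)
s(B) = √(12 + B)
(√(s(-2) + k(-3)))² = (√(√(12 - 2) + (30 - 1*(-3))))² = (√(√10 + (30 + 3)))² = (√(√10 + 33))² = (√(33 + √10))² = 33 + √10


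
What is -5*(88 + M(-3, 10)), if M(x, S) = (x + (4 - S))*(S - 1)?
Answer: -35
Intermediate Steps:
M(x, S) = (-1 + S)*(4 + x - S) (M(x, S) = (4 + x - S)*(-1 + S) = (-1 + S)*(4 + x - S))
-5*(88 + M(-3, 10)) = -5*(88 + (-4 - 1*(-3) - 1*10² + 5*10 + 10*(-3))) = -5*(88 + (-4 + 3 - 1*100 + 50 - 30)) = -5*(88 + (-4 + 3 - 100 + 50 - 30)) = -5*(88 - 81) = -5*7 = -35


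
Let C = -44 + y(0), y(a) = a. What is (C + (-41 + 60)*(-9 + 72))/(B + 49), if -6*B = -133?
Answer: 6918/427 ≈ 16.201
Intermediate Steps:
B = 133/6 (B = -1/6*(-133) = 133/6 ≈ 22.167)
C = -44 (C = -44 + 0 = -44)
(C + (-41 + 60)*(-9 + 72))/(B + 49) = (-44 + (-41 + 60)*(-9 + 72))/(133/6 + 49) = (-44 + 19*63)/(427/6) = (-44 + 1197)*(6/427) = 1153*(6/427) = 6918/427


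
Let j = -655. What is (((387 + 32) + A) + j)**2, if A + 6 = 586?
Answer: 118336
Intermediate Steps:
A = 580 (A = -6 + 586 = 580)
(((387 + 32) + A) + j)**2 = (((387 + 32) + 580) - 655)**2 = ((419 + 580) - 655)**2 = (999 - 655)**2 = 344**2 = 118336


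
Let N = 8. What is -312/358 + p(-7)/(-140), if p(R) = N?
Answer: -5818/6265 ≈ -0.92865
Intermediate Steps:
p(R) = 8
-312/358 + p(-7)/(-140) = -312/358 + 8/(-140) = -312*1/358 + 8*(-1/140) = -156/179 - 2/35 = -5818/6265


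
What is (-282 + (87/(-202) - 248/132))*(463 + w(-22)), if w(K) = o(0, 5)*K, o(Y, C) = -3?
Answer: -1002564503/6666 ≈ -1.5040e+5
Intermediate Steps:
w(K) = -3*K
(-282 + (87/(-202) - 248/132))*(463 + w(-22)) = (-282 + (87/(-202) - 248/132))*(463 - 3*(-22)) = (-282 + (87*(-1/202) - 248*1/132))*(463 + 66) = (-282 + (-87/202 - 62/33))*529 = (-282 - 15395/6666)*529 = -1895207/6666*529 = -1002564503/6666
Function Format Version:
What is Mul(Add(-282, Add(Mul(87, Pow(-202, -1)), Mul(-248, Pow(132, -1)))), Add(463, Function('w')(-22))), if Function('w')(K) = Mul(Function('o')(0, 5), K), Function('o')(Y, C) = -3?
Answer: Rational(-1002564503, 6666) ≈ -1.5040e+5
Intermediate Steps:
Function('w')(K) = Mul(-3, K)
Mul(Add(-282, Add(Mul(87, Pow(-202, -1)), Mul(-248, Pow(132, -1)))), Add(463, Function('w')(-22))) = Mul(Add(-282, Add(Mul(87, Pow(-202, -1)), Mul(-248, Pow(132, -1)))), Add(463, Mul(-3, -22))) = Mul(Add(-282, Add(Mul(87, Rational(-1, 202)), Mul(-248, Rational(1, 132)))), Add(463, 66)) = Mul(Add(-282, Add(Rational(-87, 202), Rational(-62, 33))), 529) = Mul(Add(-282, Rational(-15395, 6666)), 529) = Mul(Rational(-1895207, 6666), 529) = Rational(-1002564503, 6666)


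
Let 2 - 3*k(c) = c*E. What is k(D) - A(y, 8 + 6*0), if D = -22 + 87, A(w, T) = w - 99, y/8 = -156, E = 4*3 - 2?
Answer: 1131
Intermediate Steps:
E = 10 (E = 12 - 2 = 10)
y = -1248 (y = 8*(-156) = -1248)
A(w, T) = -99 + w
D = 65
k(c) = ⅔ - 10*c/3 (k(c) = ⅔ - c*10/3 = ⅔ - 10*c/3)
k(D) - A(y, 8 + 6*0) = (⅔ - 10/3*65) - (-99 - 1248) = (⅔ - 650/3) - 1*(-1347) = -216 + 1347 = 1131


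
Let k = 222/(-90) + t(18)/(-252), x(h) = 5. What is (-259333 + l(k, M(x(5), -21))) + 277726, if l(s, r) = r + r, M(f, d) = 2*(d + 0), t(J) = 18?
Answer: 18309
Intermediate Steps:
M(f, d) = 2*d
k = -533/210 (k = 222/(-90) + 18/(-252) = 222*(-1/90) + 18*(-1/252) = -37/15 - 1/14 = -533/210 ≈ -2.5381)
l(s, r) = 2*r
(-259333 + l(k, M(x(5), -21))) + 277726 = (-259333 + 2*(2*(-21))) + 277726 = (-259333 + 2*(-42)) + 277726 = (-259333 - 84) + 277726 = -259417 + 277726 = 18309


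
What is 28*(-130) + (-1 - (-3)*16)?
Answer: -3593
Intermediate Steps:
28*(-130) + (-1 - (-3)*16) = -3640 + (-1 - 1*(-48)) = -3640 + (-1 + 48) = -3640 + 47 = -3593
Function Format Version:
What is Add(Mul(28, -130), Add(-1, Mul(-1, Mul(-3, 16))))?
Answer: -3593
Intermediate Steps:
Add(Mul(28, -130), Add(-1, Mul(-1, Mul(-3, 16)))) = Add(-3640, Add(-1, Mul(-1, -48))) = Add(-3640, Add(-1, 48)) = Add(-3640, 47) = -3593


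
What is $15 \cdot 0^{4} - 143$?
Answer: $-143$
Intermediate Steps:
$15 \cdot 0^{4} - 143 = 15 \cdot 0 - 143 = 0 - 143 = -143$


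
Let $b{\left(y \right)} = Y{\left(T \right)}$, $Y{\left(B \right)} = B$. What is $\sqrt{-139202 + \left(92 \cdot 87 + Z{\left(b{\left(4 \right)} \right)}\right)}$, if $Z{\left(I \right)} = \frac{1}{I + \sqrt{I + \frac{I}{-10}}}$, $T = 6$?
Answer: $\frac{\sqrt{- 2361561 \sqrt{10} - 1180782 \sqrt{6}}}{3 \sqrt{\sqrt{6} + 2 \sqrt{10}}} \approx 362.21 i$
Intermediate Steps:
$b{\left(y \right)} = 6$
$Z{\left(I \right)} = \frac{1}{I + \frac{3 \sqrt{10} \sqrt{I}}{10}}$ ($Z{\left(I \right)} = \frac{1}{I + \sqrt{I + I \left(- \frac{1}{10}\right)}} = \frac{1}{I + \sqrt{I - \frac{I}{10}}} = \frac{1}{I + \sqrt{\frac{9 I}{10}}} = \frac{1}{I + \frac{3 \sqrt{10} \sqrt{I}}{10}}$)
$\sqrt{-139202 + \left(92 \cdot 87 + Z{\left(b{\left(4 \right)} \right)}\right)} = \sqrt{-139202 + \left(92 \cdot 87 + \frac{\sqrt{10}}{3 \sqrt{6} + 6 \sqrt{10}}\right)} = \sqrt{-139202 + \left(8004 + \frac{\sqrt{10}}{3 \sqrt{6} + 6 \sqrt{10}}\right)} = \sqrt{-131198 + \frac{\sqrt{10}}{3 \sqrt{6} + 6 \sqrt{10}}}$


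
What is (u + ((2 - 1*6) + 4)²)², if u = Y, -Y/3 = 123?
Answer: 136161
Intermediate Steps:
Y = -369 (Y = -3*123 = -369)
u = -369
(u + ((2 - 1*6) + 4)²)² = (-369 + ((2 - 1*6) + 4)²)² = (-369 + ((2 - 6) + 4)²)² = (-369 + (-4 + 4)²)² = (-369 + 0²)² = (-369 + 0)² = (-369)² = 136161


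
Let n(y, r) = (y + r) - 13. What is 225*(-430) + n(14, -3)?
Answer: -96752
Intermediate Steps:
n(y, r) = -13 + r + y (n(y, r) = (r + y) - 13 = -13 + r + y)
225*(-430) + n(14, -3) = 225*(-430) + (-13 - 3 + 14) = -96750 - 2 = -96752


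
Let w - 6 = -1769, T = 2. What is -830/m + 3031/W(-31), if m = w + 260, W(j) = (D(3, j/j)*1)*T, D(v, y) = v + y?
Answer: 4562233/12024 ≈ 379.43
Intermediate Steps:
w = -1763 (w = 6 - 1769 = -1763)
W(j) = 8 (W(j) = ((3 + j/j)*1)*2 = ((3 + 1)*1)*2 = (4*1)*2 = 4*2 = 8)
m = -1503 (m = -1763 + 260 = -1503)
-830/m + 3031/W(-31) = -830/(-1503) + 3031/8 = -830*(-1/1503) + 3031*(⅛) = 830/1503 + 3031/8 = 4562233/12024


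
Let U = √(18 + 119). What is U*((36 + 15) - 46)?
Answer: 5*√137 ≈ 58.523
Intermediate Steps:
U = √137 ≈ 11.705
U*((36 + 15) - 46) = √137*((36 + 15) - 46) = √137*(51 - 46) = √137*5 = 5*√137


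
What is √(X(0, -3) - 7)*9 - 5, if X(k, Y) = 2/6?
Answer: -5 + 6*I*√15 ≈ -5.0 + 23.238*I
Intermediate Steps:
X(k, Y) = ⅓ (X(k, Y) = 2*(⅙) = ⅓)
√(X(0, -3) - 7)*9 - 5 = √(⅓ - 7)*9 - 5 = √(-20/3)*9 - 5 = (2*I*√15/3)*9 - 5 = 6*I*√15 - 5 = -5 + 6*I*√15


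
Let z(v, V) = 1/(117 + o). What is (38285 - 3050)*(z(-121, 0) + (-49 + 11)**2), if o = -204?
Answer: 50878935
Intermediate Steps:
z(v, V) = -1/87 (z(v, V) = 1/(117 - 204) = 1/(-87) = -1/87)
(38285 - 3050)*(z(-121, 0) + (-49 + 11)**2) = (38285 - 3050)*(-1/87 + (-49 + 11)**2) = 35235*(-1/87 + (-38)**2) = 35235*(-1/87 + 1444) = 35235*(125627/87) = 50878935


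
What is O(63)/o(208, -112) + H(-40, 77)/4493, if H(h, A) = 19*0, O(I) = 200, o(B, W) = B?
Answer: 25/26 ≈ 0.96154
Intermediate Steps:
H(h, A) = 0
O(63)/o(208, -112) + H(-40, 77)/4493 = 200/208 + 0/4493 = 200*(1/208) + 0*(1/4493) = 25/26 + 0 = 25/26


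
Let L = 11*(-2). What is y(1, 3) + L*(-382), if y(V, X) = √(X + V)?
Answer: 8406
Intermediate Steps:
L = -22
y(V, X) = √(V + X)
y(1, 3) + L*(-382) = √(1 + 3) - 22*(-382) = √4 + 8404 = 2 + 8404 = 8406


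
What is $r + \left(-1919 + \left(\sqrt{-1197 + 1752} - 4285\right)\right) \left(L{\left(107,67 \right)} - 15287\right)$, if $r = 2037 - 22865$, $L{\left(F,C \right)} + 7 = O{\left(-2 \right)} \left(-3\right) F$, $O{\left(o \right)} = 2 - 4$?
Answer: $90880180 - 14652 \sqrt{555} \approx 9.0535 \cdot 10^{7}$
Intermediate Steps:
$O{\left(o \right)} = -2$
$L{\left(F,C \right)} = -7 + 6 F$ ($L{\left(F,C \right)} = -7 + \left(-2\right) \left(-3\right) F = -7 + 6 F$)
$r = -20828$ ($r = 2037 - 22865 = -20828$)
$r + \left(-1919 + \left(\sqrt{-1197 + 1752} - 4285\right)\right) \left(L{\left(107,67 \right)} - 15287\right) = -20828 + \left(-1919 + \left(\sqrt{-1197 + 1752} - 4285\right)\right) \left(\left(-7 + 6 \cdot 107\right) - 15287\right) = -20828 + \left(-1919 - \left(4285 - \sqrt{555}\right)\right) \left(\left(-7 + 642\right) - 15287\right) = -20828 + \left(-1919 - \left(4285 - \sqrt{555}\right)\right) \left(635 - 15287\right) = -20828 + \left(-6204 + \sqrt{555}\right) \left(-14652\right) = -20828 + \left(90901008 - 14652 \sqrt{555}\right) = 90880180 - 14652 \sqrt{555}$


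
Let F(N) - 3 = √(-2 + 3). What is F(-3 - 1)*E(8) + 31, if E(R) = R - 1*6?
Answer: 39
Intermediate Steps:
E(R) = -6 + R (E(R) = R - 6 = -6 + R)
F(N) = 4 (F(N) = 3 + √(-2 + 3) = 3 + √1 = 3 + 1 = 4)
F(-3 - 1)*E(8) + 31 = 4*(-6 + 8) + 31 = 4*2 + 31 = 8 + 31 = 39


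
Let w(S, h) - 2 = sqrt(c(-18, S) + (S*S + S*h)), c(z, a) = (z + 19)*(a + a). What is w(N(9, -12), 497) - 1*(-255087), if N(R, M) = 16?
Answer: 255089 + 4*sqrt(515) ≈ 2.5518e+5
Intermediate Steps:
c(z, a) = 2*a*(19 + z) (c(z, a) = (19 + z)*(2*a) = 2*a*(19 + z))
w(S, h) = 2 + sqrt(S**2 + 2*S + S*h) (w(S, h) = 2 + sqrt(2*S*(19 - 18) + (S*S + S*h)) = 2 + sqrt(2*S*1 + (S**2 + S*h)) = 2 + sqrt(2*S + (S**2 + S*h)) = 2 + sqrt(S**2 + 2*S + S*h))
w(N(9, -12), 497) - 1*(-255087) = (2 + sqrt(16*(2 + 16 + 497))) - 1*(-255087) = (2 + sqrt(16*515)) + 255087 = (2 + sqrt(8240)) + 255087 = (2 + 4*sqrt(515)) + 255087 = 255089 + 4*sqrt(515)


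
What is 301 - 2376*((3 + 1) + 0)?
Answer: -9203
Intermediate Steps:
301 - 2376*((3 + 1) + 0) = 301 - 2376*(4 + 0) = 301 - 2376*4 = 301 - 297*32 = 301 - 9504 = -9203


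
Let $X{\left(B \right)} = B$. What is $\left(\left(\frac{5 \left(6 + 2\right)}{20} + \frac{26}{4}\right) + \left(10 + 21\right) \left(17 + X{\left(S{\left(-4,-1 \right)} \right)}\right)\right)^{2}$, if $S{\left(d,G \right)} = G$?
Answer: $\frac{1018081}{4} \approx 2.5452 \cdot 10^{5}$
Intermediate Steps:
$\left(\left(\frac{5 \left(6 + 2\right)}{20} + \frac{26}{4}\right) + \left(10 + 21\right) \left(17 + X{\left(S{\left(-4,-1 \right)} \right)}\right)\right)^{2} = \left(\left(\frac{5 \left(6 + 2\right)}{20} + \frac{26}{4}\right) + \left(10 + 21\right) \left(17 - 1\right)\right)^{2} = \left(\left(5 \cdot 8 \cdot \frac{1}{20} + 26 \cdot \frac{1}{4}\right) + 31 \cdot 16\right)^{2} = \left(\left(40 \cdot \frac{1}{20} + \frac{13}{2}\right) + 496\right)^{2} = \left(\left(2 + \frac{13}{2}\right) + 496\right)^{2} = \left(\frac{17}{2} + 496\right)^{2} = \left(\frac{1009}{2}\right)^{2} = \frac{1018081}{4}$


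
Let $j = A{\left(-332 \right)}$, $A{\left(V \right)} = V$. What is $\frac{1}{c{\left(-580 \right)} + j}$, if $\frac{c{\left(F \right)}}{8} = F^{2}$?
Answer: $\frac{1}{2690868} \approx 3.7163 \cdot 10^{-7}$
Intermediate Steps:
$c{\left(F \right)} = 8 F^{2}$
$j = -332$
$\frac{1}{c{\left(-580 \right)} + j} = \frac{1}{8 \left(-580\right)^{2} - 332} = \frac{1}{8 \cdot 336400 - 332} = \frac{1}{2691200 - 332} = \frac{1}{2690868}$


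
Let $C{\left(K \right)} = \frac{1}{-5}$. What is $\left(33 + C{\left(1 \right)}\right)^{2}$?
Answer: $\frac{26896}{25} \approx 1075.8$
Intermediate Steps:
$C{\left(K \right)} = - \frac{1}{5}$
$\left(33 + C{\left(1 \right)}\right)^{2} = \left(33 - \frac{1}{5}\right)^{2} = \left(\frac{164}{5}\right)^{2} = \frac{26896}{25}$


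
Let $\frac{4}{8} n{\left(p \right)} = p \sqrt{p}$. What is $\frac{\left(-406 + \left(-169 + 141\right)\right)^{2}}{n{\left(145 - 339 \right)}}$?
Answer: $\frac{47089 i \sqrt{194}}{18818} \approx 34.854 i$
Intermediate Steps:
$n{\left(p \right)} = 2 p^{\frac{3}{2}}$ ($n{\left(p \right)} = 2 p \sqrt{p} = 2 p^{\frac{3}{2}}$)
$\frac{\left(-406 + \left(-169 + 141\right)\right)^{2}}{n{\left(145 - 339 \right)}} = \frac{\left(-406 + \left(-169 + 141\right)\right)^{2}}{2 \left(145 - 339\right)^{\frac{3}{2}}} = \frac{\left(-406 - 28\right)^{2}}{2 \left(145 - 339\right)^{\frac{3}{2}}} = \frac{\left(-434\right)^{2}}{2 \left(-194\right)^{\frac{3}{2}}} = \frac{188356}{2 \left(- 194 i \sqrt{194}\right)} = \frac{188356}{\left(-388\right) i \sqrt{194}} = 188356 \frac{i \sqrt{194}}{75272} = \frac{47089 i \sqrt{194}}{18818}$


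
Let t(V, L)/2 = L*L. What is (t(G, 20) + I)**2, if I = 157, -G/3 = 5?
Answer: 915849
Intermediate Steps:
G = -15 (G = -3*5 = -15)
t(V, L) = 2*L**2 (t(V, L) = 2*(L*L) = 2*L**2)
(t(G, 20) + I)**2 = (2*20**2 + 157)**2 = (2*400 + 157)**2 = (800 + 157)**2 = 957**2 = 915849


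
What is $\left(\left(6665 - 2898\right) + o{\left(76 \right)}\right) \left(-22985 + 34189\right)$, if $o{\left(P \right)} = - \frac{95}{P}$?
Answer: $42191463$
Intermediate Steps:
$\left(\left(6665 - 2898\right) + o{\left(76 \right)}\right) \left(-22985 + 34189\right) = \left(\left(6665 - 2898\right) - \frac{95}{76}\right) \left(-22985 + 34189\right) = \left(\left(6665 - 2898\right) - \frac{5}{4}\right) 11204 = \left(3767 - \frac{5}{4}\right) 11204 = \frac{15063}{4} \cdot 11204 = 42191463$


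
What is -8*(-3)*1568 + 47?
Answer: 37679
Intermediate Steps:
-8*(-3)*1568 + 47 = 24*1568 + 47 = 37632 + 47 = 37679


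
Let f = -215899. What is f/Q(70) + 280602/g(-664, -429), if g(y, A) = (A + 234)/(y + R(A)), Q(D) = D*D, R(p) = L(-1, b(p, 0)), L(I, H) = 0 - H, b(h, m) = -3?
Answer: 60586647833/63700 ≈ 9.5113e+5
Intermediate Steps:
L(I, H) = -H
R(p) = 3 (R(p) = -1*(-3) = 3)
Q(D) = D**2
g(y, A) = (234 + A)/(3 + y) (g(y, A) = (A + 234)/(y + 3) = (234 + A)/(3 + y))
f/Q(70) + 280602/g(-664, -429) = -215899/(70**2) + 280602/(((234 - 429)/(3 - 664))) = -215899/4900 + 280602/((-195/(-661))) = -215899*1/4900 + 280602/((-1/661*(-195))) = -215899/4900 + 280602/(195/661) = -215899/4900 + 280602*(661/195) = -215899/4900 + 61825974/65 = 60586647833/63700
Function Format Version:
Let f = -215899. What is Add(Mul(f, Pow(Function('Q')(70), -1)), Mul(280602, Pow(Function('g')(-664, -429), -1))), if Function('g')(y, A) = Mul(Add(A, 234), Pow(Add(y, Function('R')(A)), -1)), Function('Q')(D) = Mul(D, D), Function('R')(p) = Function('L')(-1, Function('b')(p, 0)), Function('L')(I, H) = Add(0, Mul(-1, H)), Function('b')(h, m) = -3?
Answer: Rational(60586647833, 63700) ≈ 9.5113e+5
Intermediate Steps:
Function('L')(I, H) = Mul(-1, H)
Function('R')(p) = 3 (Function('R')(p) = Mul(-1, -3) = 3)
Function('Q')(D) = Pow(D, 2)
Function('g')(y, A) = Mul(Pow(Add(3, y), -1), Add(234, A)) (Function('g')(y, A) = Mul(Add(A, 234), Pow(Add(y, 3), -1)) = Mul(Add(234, A), Pow(Add(3, y), -1)) = Mul(Pow(Add(3, y), -1), Add(234, A)))
Add(Mul(f, Pow(Function('Q')(70), -1)), Mul(280602, Pow(Function('g')(-664, -429), -1))) = Add(Mul(-215899, Pow(Pow(70, 2), -1)), Mul(280602, Pow(Mul(Pow(Add(3, -664), -1), Add(234, -429)), -1))) = Add(Mul(-215899, Pow(4900, -1)), Mul(280602, Pow(Mul(Pow(-661, -1), -195), -1))) = Add(Mul(-215899, Rational(1, 4900)), Mul(280602, Pow(Mul(Rational(-1, 661), -195), -1))) = Add(Rational(-215899, 4900), Mul(280602, Pow(Rational(195, 661), -1))) = Add(Rational(-215899, 4900), Mul(280602, Rational(661, 195))) = Add(Rational(-215899, 4900), Rational(61825974, 65)) = Rational(60586647833, 63700)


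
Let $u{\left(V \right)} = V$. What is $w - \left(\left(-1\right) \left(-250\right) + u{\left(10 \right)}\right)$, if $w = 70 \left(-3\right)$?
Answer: $-470$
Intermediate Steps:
$w = -210$
$w - \left(\left(-1\right) \left(-250\right) + u{\left(10 \right)}\right) = -210 - \left(\left(-1\right) \left(-250\right) + 10\right) = -210 - \left(250 + 10\right) = -210 - 260 = -470$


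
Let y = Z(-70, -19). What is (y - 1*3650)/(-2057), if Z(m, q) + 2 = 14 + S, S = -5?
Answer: 3643/2057 ≈ 1.7710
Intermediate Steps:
Z(m, q) = 7 (Z(m, q) = -2 + (14 - 5) = -2 + 9 = 7)
y = 7
(y - 1*3650)/(-2057) = (7 - 1*3650)/(-2057) = (7 - 3650)*(-1/2057) = -3643*(-1/2057) = 3643/2057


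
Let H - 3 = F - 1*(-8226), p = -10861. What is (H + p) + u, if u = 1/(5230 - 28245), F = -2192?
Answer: -111024361/23015 ≈ -4824.0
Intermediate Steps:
u = -1/23015 (u = 1/(-23015) = -1/23015 ≈ -4.3450e-5)
H = 6037 (H = 3 + (-2192 - 1*(-8226)) = 3 + (-2192 + 8226) = 3 + 6034 = 6037)
(H + p) + u = (6037 - 10861) - 1/23015 = -4824 - 1/23015 = -111024361/23015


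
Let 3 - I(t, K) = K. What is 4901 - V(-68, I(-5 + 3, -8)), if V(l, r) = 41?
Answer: 4860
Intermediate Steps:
I(t, K) = 3 - K
4901 - V(-68, I(-5 + 3, -8)) = 4901 - 1*41 = 4901 - 41 = 4860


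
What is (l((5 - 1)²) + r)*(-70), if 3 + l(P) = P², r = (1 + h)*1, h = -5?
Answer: -17430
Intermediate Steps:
r = -4 (r = (1 - 5)*1 = -4*1 = -4)
l(P) = -3 + P²
(l((5 - 1)²) + r)*(-70) = ((-3 + ((5 - 1)²)²) - 4)*(-70) = ((-3 + (4²)²) - 4)*(-70) = ((-3 + 16²) - 4)*(-70) = ((-3 + 256) - 4)*(-70) = (253 - 4)*(-70) = 249*(-70) = -17430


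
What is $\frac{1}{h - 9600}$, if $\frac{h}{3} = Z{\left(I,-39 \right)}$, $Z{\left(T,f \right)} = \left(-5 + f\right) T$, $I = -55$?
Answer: $- \frac{1}{2340} \approx -0.00042735$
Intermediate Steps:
$Z{\left(T,f \right)} = T \left(-5 + f\right)$
$h = 7260$ ($h = 3 \left(- 55 \left(-5 - 39\right)\right) = 3 \left(\left(-55\right) \left(-44\right)\right) = 3 \cdot 2420 = 7260$)
$\frac{1}{h - 9600} = \frac{1}{7260 - 9600} = \frac{1}{-2340} = - \frac{1}{2340}$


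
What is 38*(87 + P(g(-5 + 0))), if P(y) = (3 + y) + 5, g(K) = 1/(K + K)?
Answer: 18031/5 ≈ 3606.2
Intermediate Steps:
g(K) = 1/(2*K)
P(y) = 8 + y
38*(87 + P(g(-5 + 0))) = 38*(87 + (8 + 1/(2*(-5 + 0)))) = 38*(87 + (8 + (1/2)/(-5))) = 38*(87 + (8 + (1/2)*(-1/5))) = 38*(87 + (8 - 1/10)) = 38*(87 + 79/10) = 38*(949/10) = 18031/5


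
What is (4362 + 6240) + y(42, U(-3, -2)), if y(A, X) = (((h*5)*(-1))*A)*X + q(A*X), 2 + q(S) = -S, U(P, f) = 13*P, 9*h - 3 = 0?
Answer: 14968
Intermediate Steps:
h = ⅓ (h = ⅓ + (⅑)*0 = ⅓ + 0 = ⅓ ≈ 0.33333)
q(S) = -2 - S
y(A, X) = -2 - 8*A*X/3 (y(A, X) = ((((⅓)*5)*(-1))*A)*X + (-2 - A*X) = (((5/3)*(-1))*A)*X + (-2 - A*X) = (-5*A/3)*X + (-2 - A*X) = -5*A*X/3 + (-2 - A*X) = -2 - 8*A*X/3)
(4362 + 6240) + y(42, U(-3, -2)) = (4362 + 6240) + (-2 - 8/3*42*13*(-3)) = 10602 + (-2 - 8/3*42*(-39)) = 10602 + (-2 + 4368) = 10602 + 4366 = 14968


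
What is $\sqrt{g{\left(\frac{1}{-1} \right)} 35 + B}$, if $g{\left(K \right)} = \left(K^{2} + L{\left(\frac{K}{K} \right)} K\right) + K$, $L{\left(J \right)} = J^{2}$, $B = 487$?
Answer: $2 \sqrt{113} \approx 21.26$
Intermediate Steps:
$g{\left(K \right)} = K^{2} + 2 K$ ($g{\left(K \right)} = \left(K^{2} + \left(\frac{K}{K}\right)^{2} K\right) + K = \left(K^{2} + 1^{2} K\right) + K = \left(K^{2} + 1 K\right) + K = \left(K^{2} + K\right) + K = \left(K + K^{2}\right) + K = K^{2} + 2 K$)
$\sqrt{g{\left(\frac{1}{-1} \right)} 35 + B} = \sqrt{\frac{2 + \frac{1}{-1}}{-1} \cdot 35 + 487} = \sqrt{- (2 - 1) 35 + 487} = \sqrt{\left(-1\right) 1 \cdot 35 + 487} = \sqrt{\left(-1\right) 35 + 487} = \sqrt{-35 + 487} = \sqrt{452} = 2 \sqrt{113}$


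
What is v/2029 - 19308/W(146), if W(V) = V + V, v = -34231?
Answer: -12292846/148117 ≈ -82.994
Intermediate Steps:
W(V) = 2*V
v/2029 - 19308/W(146) = -34231/2029 - 19308/(2*146) = -34231*1/2029 - 19308/292 = -34231/2029 - 19308*1/292 = -34231/2029 - 4827/73 = -12292846/148117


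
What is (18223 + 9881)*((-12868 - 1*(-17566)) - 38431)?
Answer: -948032232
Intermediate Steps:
(18223 + 9881)*((-12868 - 1*(-17566)) - 38431) = 28104*((-12868 + 17566) - 38431) = 28104*(4698 - 38431) = 28104*(-33733) = -948032232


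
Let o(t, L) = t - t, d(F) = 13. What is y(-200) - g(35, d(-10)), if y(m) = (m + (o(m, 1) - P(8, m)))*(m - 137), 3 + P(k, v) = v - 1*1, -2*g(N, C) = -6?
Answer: -1351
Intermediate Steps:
g(N, C) = 3 (g(N, C) = -½*(-6) = 3)
P(k, v) = -4 + v (P(k, v) = -3 + (v - 1*1) = -3 + (v - 1) = -3 + (-1 + v) = -4 + v)
o(t, L) = 0
y(m) = -548 + 4*m (y(m) = (m + (0 - (-4 + m)))*(m - 137) = (m + (0 + (4 - m)))*(-137 + m) = (m + (4 - m))*(-137 + m) = 4*(-137 + m) = -548 + 4*m)
y(-200) - g(35, d(-10)) = (-548 + 4*(-200)) - 1*3 = (-548 - 800) - 3 = -1348 - 3 = -1351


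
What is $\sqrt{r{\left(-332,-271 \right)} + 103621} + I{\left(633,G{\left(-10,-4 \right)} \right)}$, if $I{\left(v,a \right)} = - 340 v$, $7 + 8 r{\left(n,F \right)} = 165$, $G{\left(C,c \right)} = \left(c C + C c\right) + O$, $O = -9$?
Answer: $-215220 + \frac{\sqrt{414563}}{2} \approx -2.149 \cdot 10^{5}$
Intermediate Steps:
$G{\left(C,c \right)} = -9 + 2 C c$ ($G{\left(C,c \right)} = \left(c C + C c\right) - 9 = \left(C c + C c\right) - 9 = 2 C c - 9 = -9 + 2 C c$)
$r{\left(n,F \right)} = \frac{79}{4}$ ($r{\left(n,F \right)} = - \frac{7}{8} + \frac{1}{8} \cdot 165 = - \frac{7}{8} + \frac{165}{8} = \frac{79}{4}$)
$\sqrt{r{\left(-332,-271 \right)} + 103621} + I{\left(633,G{\left(-10,-4 \right)} \right)} = \sqrt{\frac{79}{4} + 103621} - 215220 = \sqrt{\frac{414563}{4}} - 215220 = \frac{\sqrt{414563}}{2} - 215220 = -215220 + \frac{\sqrt{414563}}{2}$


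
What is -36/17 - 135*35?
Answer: -80361/17 ≈ -4727.1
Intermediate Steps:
-36/17 - 135*35 = -36*1/17 - 4725 = -36/17 - 4725 = -80361/17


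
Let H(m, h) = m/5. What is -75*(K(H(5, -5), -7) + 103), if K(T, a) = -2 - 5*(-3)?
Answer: -8700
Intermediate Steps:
H(m, h) = m/5 (H(m, h) = m*(1/5) = m/5)
K(T, a) = 13 (K(T, a) = -2 + 15 = 13)
-75*(K(H(5, -5), -7) + 103) = -75*(13 + 103) = -75*116 = -8700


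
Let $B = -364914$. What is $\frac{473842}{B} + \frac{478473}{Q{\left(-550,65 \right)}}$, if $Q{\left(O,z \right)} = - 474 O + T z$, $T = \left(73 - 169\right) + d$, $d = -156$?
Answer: $\frac{9805403147}{14859298080} \approx 0.65988$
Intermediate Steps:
$T = -252$ ($T = \left(73 - 169\right) - 156 = -96 - 156 = -252$)
$Q{\left(O,z \right)} = - 474 O - 252 z$
$\frac{473842}{B} + \frac{478473}{Q{\left(-550,65 \right)}} = \frac{473842}{-364914} + \frac{478473}{\left(-474\right) \left(-550\right) - 16380} = 473842 \left(- \frac{1}{364914}\right) + \frac{478473}{260700 - 16380} = - \frac{236921}{182457} + \frac{478473}{244320} = - \frac{236921}{182457} + 478473 \cdot \frac{1}{244320} = - \frac{236921}{182457} + \frac{159491}{81440} = \frac{9805403147}{14859298080}$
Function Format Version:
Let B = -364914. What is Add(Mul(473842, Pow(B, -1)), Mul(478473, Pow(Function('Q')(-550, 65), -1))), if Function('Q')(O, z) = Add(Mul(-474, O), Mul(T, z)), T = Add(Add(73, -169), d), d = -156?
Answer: Rational(9805403147, 14859298080) ≈ 0.65988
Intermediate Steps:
T = -252 (T = Add(Add(73, -169), -156) = Add(-96, -156) = -252)
Function('Q')(O, z) = Add(Mul(-474, O), Mul(-252, z))
Add(Mul(473842, Pow(B, -1)), Mul(478473, Pow(Function('Q')(-550, 65), -1))) = Add(Mul(473842, Pow(-364914, -1)), Mul(478473, Pow(Add(Mul(-474, -550), Mul(-252, 65)), -1))) = Add(Mul(473842, Rational(-1, 364914)), Mul(478473, Pow(Add(260700, -16380), -1))) = Add(Rational(-236921, 182457), Mul(478473, Pow(244320, -1))) = Add(Rational(-236921, 182457), Mul(478473, Rational(1, 244320))) = Add(Rational(-236921, 182457), Rational(159491, 81440)) = Rational(9805403147, 14859298080)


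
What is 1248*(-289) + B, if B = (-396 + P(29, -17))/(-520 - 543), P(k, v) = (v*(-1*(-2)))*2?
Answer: -383393872/1063 ≈ -3.6067e+5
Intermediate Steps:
P(k, v) = 4*v (P(k, v) = (v*2)*2 = (2*v)*2 = 4*v)
B = 464/1063 (B = (-396 + 4*(-17))/(-520 - 543) = (-396 - 68)/(-1063) = -464*(-1/1063) = 464/1063 ≈ 0.43650)
1248*(-289) + B = 1248*(-289) + 464/1063 = -360672 + 464/1063 = -383393872/1063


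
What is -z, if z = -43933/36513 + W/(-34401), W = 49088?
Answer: 1101229759/418694571 ≈ 2.6301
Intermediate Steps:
z = -1101229759/418694571 (z = -43933/36513 + 49088/(-34401) = -43933*1/36513 + 49088*(-1/34401) = -43933/36513 - 49088/34401 = -1101229759/418694571 ≈ -2.6301)
-z = -1*(-1101229759/418694571) = 1101229759/418694571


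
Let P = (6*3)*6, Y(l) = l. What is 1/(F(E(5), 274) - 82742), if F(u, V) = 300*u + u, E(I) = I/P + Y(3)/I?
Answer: -540/44575631 ≈ -1.2114e-5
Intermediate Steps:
P = 108 (P = 18*6 = 108)
E(I) = 3/I + I/108 (E(I) = I/108 + 3/I = 3/I + I/108)
F(u, V) = 301*u
1/(F(E(5), 274) - 82742) = 1/(301*(3/5 + (1/108)*5) - 82742) = 1/(301*(3*(⅕) + 5/108) - 82742) = 1/(301*(⅗ + 5/108) - 82742) = 1/(301*(349/540) - 82742) = 1/(105049/540 - 82742) = 1/(-44575631/540) = -540/44575631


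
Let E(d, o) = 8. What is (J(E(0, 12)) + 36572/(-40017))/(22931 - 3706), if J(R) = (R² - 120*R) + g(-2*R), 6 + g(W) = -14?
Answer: -36692144/769326825 ≈ -0.047694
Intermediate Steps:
g(W) = -20 (g(W) = -6 - 14 = -20)
J(R) = -20 + R² - 120*R (J(R) = (R² - 120*R) - 20 = -20 + R² - 120*R)
(J(E(0, 12)) + 36572/(-40017))/(22931 - 3706) = ((-20 + 8² - 120*8) + 36572/(-40017))/(22931 - 3706) = ((-20 + 64 - 960) + 36572*(-1/40017))/19225 = (-916 - 36572/40017)*(1/19225) = -36692144/40017*1/19225 = -36692144/769326825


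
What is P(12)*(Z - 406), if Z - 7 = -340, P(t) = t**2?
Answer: -106416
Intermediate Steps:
Z = -333 (Z = 7 - 340 = -333)
P(12)*(Z - 406) = 12**2*(-333 - 406) = 144*(-739) = -106416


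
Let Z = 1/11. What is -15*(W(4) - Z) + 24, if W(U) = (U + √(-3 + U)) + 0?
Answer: -546/11 ≈ -49.636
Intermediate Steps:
Z = 1/11 ≈ 0.090909
W(U) = U + √(-3 + U)
-15*(W(4) - Z) + 24 = -15*((4 + √(-3 + 4)) - 1*1/11) + 24 = -15*((4 + √1) - 1/11) + 24 = -15*((4 + 1) - 1/11) + 24 = -15*(5 - 1/11) + 24 = -15*54/11 + 24 = -810/11 + 24 = -546/11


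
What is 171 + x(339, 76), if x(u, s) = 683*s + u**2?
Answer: 167000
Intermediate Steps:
x(u, s) = u**2 + 683*s
171 + x(339, 76) = 171 + (339**2 + 683*76) = 171 + (114921 + 51908) = 171 + 166829 = 167000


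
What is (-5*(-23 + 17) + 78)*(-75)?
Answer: -8100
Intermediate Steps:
(-5*(-23 + 17) + 78)*(-75) = (-5*(-6) + 78)*(-75) = (30 + 78)*(-75) = 108*(-75) = -8100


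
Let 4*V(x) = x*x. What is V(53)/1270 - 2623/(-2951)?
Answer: 21614199/14991080 ≈ 1.4418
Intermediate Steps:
V(x) = x²/4 (V(x) = (x*x)/4 = x²/4)
V(53)/1270 - 2623/(-2951) = ((¼)*53²)/1270 - 2623/(-2951) = ((¼)*2809)*(1/1270) - 2623*(-1/2951) = (2809/4)*(1/1270) + 2623/2951 = 2809/5080 + 2623/2951 = 21614199/14991080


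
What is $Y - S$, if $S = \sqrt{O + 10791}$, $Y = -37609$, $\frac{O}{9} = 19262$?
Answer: $-37609 - 3 \sqrt{20461} \approx -38038.0$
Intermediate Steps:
$O = 173358$ ($O = 9 \cdot 19262 = 173358$)
$S = 3 \sqrt{20461}$ ($S = \sqrt{173358 + 10791} = \sqrt{184149} = 3 \sqrt{20461} \approx 429.13$)
$Y - S = -37609 - 3 \sqrt{20461}$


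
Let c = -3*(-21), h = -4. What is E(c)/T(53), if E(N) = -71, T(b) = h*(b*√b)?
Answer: 71*√53/11236 ≈ 0.046003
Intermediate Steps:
T(b) = -4*b^(3/2) (T(b) = -4*b*√b = -4*b^(3/2))
c = 63
E(c)/T(53) = -71*(-√53/11236) = -(-71)*√53/11236 = 71*√53/11236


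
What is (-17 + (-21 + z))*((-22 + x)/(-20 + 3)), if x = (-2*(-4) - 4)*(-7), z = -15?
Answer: -2650/17 ≈ -155.88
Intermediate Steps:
x = -28 (x = (8 - 4)*(-7) = 4*(-7) = -28)
(-17 + (-21 + z))*((-22 + x)/(-20 + 3)) = (-17 + (-21 - 15))*((-22 - 28)/(-20 + 3)) = (-17 - 36)*(-50/(-17)) = -(-2650)*(-1)/17 = -53*50/17 = -2650/17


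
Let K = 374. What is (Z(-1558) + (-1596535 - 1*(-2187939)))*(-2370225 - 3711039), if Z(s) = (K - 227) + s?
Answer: -3587903191152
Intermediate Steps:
Z(s) = 147 + s (Z(s) = (374 - 227) + s = 147 + s)
(Z(-1558) + (-1596535 - 1*(-2187939)))*(-2370225 - 3711039) = ((147 - 1558) + (-1596535 - 1*(-2187939)))*(-2370225 - 3711039) = (-1411 + (-1596535 + 2187939))*(-6081264) = (-1411 + 591404)*(-6081264) = 589993*(-6081264) = -3587903191152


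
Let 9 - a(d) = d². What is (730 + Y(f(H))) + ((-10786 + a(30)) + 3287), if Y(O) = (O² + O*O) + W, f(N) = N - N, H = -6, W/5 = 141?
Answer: -6955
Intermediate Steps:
W = 705 (W = 5*141 = 705)
a(d) = 9 - d²
f(N) = 0
Y(O) = 705 + 2*O² (Y(O) = (O² + O*O) + 705 = (O² + O²) + 705 = 2*O² + 705 = 705 + 2*O²)
(730 + Y(f(H))) + ((-10786 + a(30)) + 3287) = (730 + (705 + 2*0²)) + ((-10786 + (9 - 1*30²)) + 3287) = (730 + (705 + 2*0)) + ((-10786 + (9 - 1*900)) + 3287) = (730 + (705 + 0)) + ((-10786 + (9 - 900)) + 3287) = (730 + 705) + ((-10786 - 891) + 3287) = 1435 + (-11677 + 3287) = 1435 - 8390 = -6955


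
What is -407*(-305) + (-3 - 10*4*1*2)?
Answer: 124052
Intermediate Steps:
-407*(-305) + (-3 - 10*4*1*2) = 124135 + (-3 - 40*2) = 124135 + (-3 - 10*8) = 124135 + (-3 - 80) = 124135 - 83 = 124052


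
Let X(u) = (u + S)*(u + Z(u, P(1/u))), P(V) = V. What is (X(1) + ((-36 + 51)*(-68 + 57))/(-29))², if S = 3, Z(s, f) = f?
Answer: 157609/841 ≈ 187.41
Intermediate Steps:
X(u) = (3 + u)*(u + 1/u) (X(u) = (u + 3)*(u + 1/u) = (3 + u)*(u + 1/u))
(X(1) + ((-36 + 51)*(-68 + 57))/(-29))² = ((1 + 1² + 3*1 + 3/1) + ((-36 + 51)*(-68 + 57))/(-29))² = ((1 + 1 + 3 + 3*1) + (15*(-11))*(-1/29))² = ((1 + 1 + 3 + 3) - 165*(-1/29))² = (8 + 165/29)² = (397/29)² = 157609/841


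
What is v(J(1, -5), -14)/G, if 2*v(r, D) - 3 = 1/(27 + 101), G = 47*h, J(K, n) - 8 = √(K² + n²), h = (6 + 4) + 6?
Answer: 385/192512 ≈ 0.0019999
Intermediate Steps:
h = 16 (h = 10 + 6 = 16)
J(K, n) = 8 + √(K² + n²)
G = 752 (G = 47*16 = 752)
v(r, D) = 385/256 (v(r, D) = 3/2 + 1/(2*(27 + 101)) = 3/2 + (½)/128 = 3/2 + (½)*(1/128) = 3/2 + 1/256 = 385/256)
v(J(1, -5), -14)/G = (385/256)/752 = (385/256)*(1/752) = 385/192512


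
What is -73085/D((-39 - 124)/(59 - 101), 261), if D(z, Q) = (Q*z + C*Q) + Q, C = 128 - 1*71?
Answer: -1023190/226113 ≈ -4.5251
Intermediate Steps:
C = 57 (C = 128 - 71 = 57)
D(z, Q) = 58*Q + Q*z (D(z, Q) = (Q*z + 57*Q) + Q = (57*Q + Q*z) + Q = 58*Q + Q*z)
-73085/D((-39 - 124)/(59 - 101), 261) = -73085*1/(261*(58 + (-39 - 124)/(59 - 101))) = -73085*1/(261*(58 - 163/(-42))) = -73085*1/(261*(58 - 163*(-1/42))) = -73085*1/(261*(58 + 163/42)) = -73085/(261*(2599/42)) = -73085/226113/14 = -73085*14/226113 = -1023190/226113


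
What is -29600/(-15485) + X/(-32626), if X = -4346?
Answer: 103302741/50521361 ≈ 2.0447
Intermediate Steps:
-29600/(-15485) + X/(-32626) = -29600/(-15485) - 4346/(-32626) = -29600*(-1/15485) - 4346*(-1/32626) = 5920/3097 + 2173/16313 = 103302741/50521361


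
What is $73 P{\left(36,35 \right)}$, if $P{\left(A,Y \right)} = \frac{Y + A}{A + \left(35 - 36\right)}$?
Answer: $\frac{5183}{35} \approx 148.09$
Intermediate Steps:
$P{\left(A,Y \right)} = \frac{A + Y}{-1 + A}$ ($P{\left(A,Y \right)} = \frac{A + Y}{A + \left(35 - 36\right)} = \frac{A + Y}{A - 1} = \frac{A + Y}{-1 + A}$)
$73 P{\left(36,35 \right)} = 73 \frac{36 + 35}{-1 + 36} = 73 \cdot \frac{1}{35} \cdot 71 = 73 \cdot \frac{71}{35} = \frac{5183}{35}$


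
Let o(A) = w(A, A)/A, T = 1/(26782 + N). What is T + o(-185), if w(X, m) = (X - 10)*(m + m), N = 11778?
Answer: -15038399/38560 ≈ -390.00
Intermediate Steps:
w(X, m) = 2*m*(-10 + X) (w(X, m) = (-10 + X)*(2*m) = 2*m*(-10 + X))
T = 1/38560 (T = 1/(26782 + 11778) = 1/38560 ≈ 2.5934e-5)
o(A) = -20 + 2*A (o(A) = (2*A*(-10 + A))/A = -20 + 2*A)
T + o(-185) = 1/38560 + (-20 + 2*(-185)) = 1/38560 + (-20 - 370) = 1/38560 - 390 = -15038399/38560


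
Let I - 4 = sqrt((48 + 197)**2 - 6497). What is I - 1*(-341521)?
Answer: 341525 + 2*sqrt(13382) ≈ 3.4176e+5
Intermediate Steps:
I = 4 + 2*sqrt(13382) (I = 4 + sqrt((48 + 197)**2 - 6497) = 4 + sqrt(245**2 - 6497) = 4 + sqrt(60025 - 6497) = 4 + sqrt(53528) = 4 + 2*sqrt(13382) ≈ 235.36)
I - 1*(-341521) = (4 + 2*sqrt(13382)) - 1*(-341521) = (4 + 2*sqrt(13382)) + 341521 = 341525 + 2*sqrt(13382)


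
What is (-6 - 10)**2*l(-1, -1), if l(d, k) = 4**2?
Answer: 4096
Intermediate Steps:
l(d, k) = 16
(-6 - 10)**2*l(-1, -1) = (-6 - 10)**2*16 = (-16)**2*16 = 256*16 = 4096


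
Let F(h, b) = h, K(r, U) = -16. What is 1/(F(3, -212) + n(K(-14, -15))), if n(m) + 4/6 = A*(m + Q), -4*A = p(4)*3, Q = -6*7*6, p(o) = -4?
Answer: -3/2405 ≈ -0.0012474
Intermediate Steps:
Q = -252 (Q = -42*6 = -252)
A = 3 (A = -(-1)*3 = -¼*(-12) = 3)
n(m) = -2270/3 + 3*m (n(m) = -⅔ + 3*(m - 252) = -⅔ + 3*(-252 + m) = -⅔ + (-756 + 3*m) = -2270/3 + 3*m)
1/(F(3, -212) + n(K(-14, -15))) = 1/(3 + (-2270/3 + 3*(-16))) = 1/(3 + (-2270/3 - 48)) = 1/(3 - 2414/3) = 1/(-2405/3) = -3/2405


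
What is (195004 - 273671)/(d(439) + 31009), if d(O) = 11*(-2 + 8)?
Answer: -78667/31075 ≈ -2.5315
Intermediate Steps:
d(O) = 66 (d(O) = 11*6 = 66)
(195004 - 273671)/(d(439) + 31009) = (195004 - 273671)/(66 + 31009) = -78667/31075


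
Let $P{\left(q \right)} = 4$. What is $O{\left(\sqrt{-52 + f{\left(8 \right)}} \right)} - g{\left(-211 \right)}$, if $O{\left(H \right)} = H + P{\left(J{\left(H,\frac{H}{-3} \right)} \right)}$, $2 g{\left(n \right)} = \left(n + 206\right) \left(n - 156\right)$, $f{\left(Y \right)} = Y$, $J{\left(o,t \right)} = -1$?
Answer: $- \frac{1827}{2} + 2 i \sqrt{11} \approx -913.5 + 6.6332 i$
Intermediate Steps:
$g{\left(n \right)} = \frac{\left(-156 + n\right) \left(206 + n\right)}{2}$ ($g{\left(n \right)} = \frac{\left(n + 206\right) \left(n - 156\right)}{2} = \frac{\left(206 + n\right) \left(-156 + n\right)}{2} = \frac{\left(-156 + n\right) \left(206 + n\right)}{2}$)
$O{\left(H \right)} = 4 + H$ ($O{\left(H \right)} = H + 4 = 4 + H$)
$O{\left(\sqrt{-52 + f{\left(8 \right)}} \right)} - g{\left(-211 \right)} = \left(4 + \sqrt{-52 + 8}\right) - \left(-16068 + \frac{\left(-211\right)^{2}}{2} + 25 \left(-211\right)\right) = \left(4 + \sqrt{-44}\right) - \left(-16068 + \frac{1}{2} \cdot 44521 - 5275\right) = \left(4 + 2 i \sqrt{11}\right) - \left(-16068 + \frac{44521}{2} - 5275\right) = \left(4 + 2 i \sqrt{11}\right) - \frac{1835}{2} = - \frac{1827}{2} + 2 i \sqrt{11}$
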